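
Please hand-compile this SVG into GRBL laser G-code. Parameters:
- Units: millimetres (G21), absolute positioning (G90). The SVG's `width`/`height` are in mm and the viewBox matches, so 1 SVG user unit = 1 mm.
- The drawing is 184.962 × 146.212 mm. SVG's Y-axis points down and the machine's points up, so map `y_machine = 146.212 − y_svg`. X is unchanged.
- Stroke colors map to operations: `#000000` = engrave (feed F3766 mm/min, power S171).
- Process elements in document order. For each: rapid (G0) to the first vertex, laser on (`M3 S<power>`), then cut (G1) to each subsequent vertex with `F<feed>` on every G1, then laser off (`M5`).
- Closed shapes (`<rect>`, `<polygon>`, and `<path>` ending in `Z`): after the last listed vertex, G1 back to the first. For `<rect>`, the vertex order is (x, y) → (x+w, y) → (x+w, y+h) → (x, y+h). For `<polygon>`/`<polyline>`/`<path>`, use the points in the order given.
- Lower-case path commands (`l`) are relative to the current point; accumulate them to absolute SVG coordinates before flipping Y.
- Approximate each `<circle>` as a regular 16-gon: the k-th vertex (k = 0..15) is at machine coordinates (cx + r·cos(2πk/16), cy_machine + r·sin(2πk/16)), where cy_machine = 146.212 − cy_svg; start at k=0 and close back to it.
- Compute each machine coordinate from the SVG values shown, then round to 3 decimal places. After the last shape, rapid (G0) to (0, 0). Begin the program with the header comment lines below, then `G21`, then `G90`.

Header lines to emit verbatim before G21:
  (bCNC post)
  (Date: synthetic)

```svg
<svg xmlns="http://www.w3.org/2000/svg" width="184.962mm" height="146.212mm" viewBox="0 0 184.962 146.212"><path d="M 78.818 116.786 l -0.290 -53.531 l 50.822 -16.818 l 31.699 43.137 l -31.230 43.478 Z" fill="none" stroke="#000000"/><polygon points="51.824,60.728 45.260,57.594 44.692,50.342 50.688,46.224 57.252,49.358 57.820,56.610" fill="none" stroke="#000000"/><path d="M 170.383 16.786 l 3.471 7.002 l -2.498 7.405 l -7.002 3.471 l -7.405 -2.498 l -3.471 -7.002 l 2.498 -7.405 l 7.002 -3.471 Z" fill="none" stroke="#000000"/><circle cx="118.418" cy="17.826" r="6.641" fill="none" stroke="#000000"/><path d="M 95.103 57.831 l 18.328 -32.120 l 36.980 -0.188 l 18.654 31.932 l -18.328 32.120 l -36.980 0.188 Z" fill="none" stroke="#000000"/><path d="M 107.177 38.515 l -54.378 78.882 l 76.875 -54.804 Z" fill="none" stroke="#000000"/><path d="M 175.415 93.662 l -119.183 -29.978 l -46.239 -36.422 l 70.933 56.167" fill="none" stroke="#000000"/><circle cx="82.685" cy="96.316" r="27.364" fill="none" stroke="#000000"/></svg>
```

(bCNC post)
(Date: synthetic)
G21
G90
G0 X78.818 Y29.426
M3 S171
G1 X78.528 Y82.957 F3766
G1 X129.350 Y99.775 F3766
G1 X161.049 Y56.638 F3766
G1 X129.819 Y13.160 F3766
G1 X78.818 Y29.426 F3766
M5
G0 X51.824 Y85.484
M3 S171
G1 X45.260 Y88.618 F3766
G1 X44.692 Y95.870 F3766
G1 X50.688 Y99.988 F3766
G1 X57.252 Y96.854 F3766
G1 X57.820 Y89.602 F3766
G1 X51.824 Y85.484 F3766
M5
G0 X170.383 Y129.426
M3 S171
G1 X173.854 Y122.424 F3766
G1 X171.356 Y115.019 F3766
G1 X164.354 Y111.548 F3766
G1 X156.949 Y114.046 F3766
G1 X153.478 Y121.048 F3766
G1 X155.976 Y128.453 F3766
G1 X162.978 Y131.924 F3766
G1 X170.383 Y129.426 F3766
M5
G0 X125.059 Y128.386
M3 S171
G1 X124.553 Y130.927 F3766
G1 X123.114 Y133.082 F3766
G1 X120.959 Y134.521 F3766
G1 X118.418 Y135.027 F3766
G1 X115.877 Y134.521 F3766
G1 X113.722 Y133.082 F3766
G1 X112.283 Y130.927 F3766
G1 X111.777 Y128.386 F3766
G1 X112.283 Y125.845 F3766
G1 X113.722 Y123.690 F3766
G1 X115.877 Y122.251 F3766
G1 X118.418 Y121.745 F3766
G1 X120.959 Y122.251 F3766
G1 X123.114 Y123.690 F3766
G1 X124.553 Y125.845 F3766
G1 X125.059 Y128.386 F3766
M5
G0 X95.103 Y88.381
M3 S171
G1 X113.431 Y120.501 F3766
G1 X150.411 Y120.689 F3766
G1 X169.065 Y88.757 F3766
G1 X150.737 Y56.637 F3766
G1 X113.757 Y56.449 F3766
G1 X95.103 Y88.381 F3766
M5
G0 X107.177 Y107.697
M3 S171
G1 X52.799 Y28.815 F3766
G1 X129.674 Y83.619 F3766
G1 X107.177 Y107.697 F3766
M5
G0 X175.415 Y52.550
M3 S171
G1 X56.232 Y82.528 F3766
G1 X9.993 Y118.950 F3766
G1 X80.926 Y62.783 F3766
M5
G0 X110.049 Y49.896
M3 S171
G1 X107.966 Y60.368 F3766
G1 X102.034 Y69.245 F3766
G1 X93.157 Y75.177 F3766
G1 X82.685 Y77.260 F3766
G1 X72.213 Y75.177 F3766
G1 X63.336 Y69.245 F3766
G1 X57.404 Y60.368 F3766
G1 X55.321 Y49.896 F3766
G1 X57.404 Y39.424 F3766
G1 X63.336 Y30.547 F3766
G1 X72.213 Y24.615 F3766
G1 X82.685 Y22.532 F3766
G1 X93.157 Y24.615 F3766
G1 X102.034 Y30.547 F3766
G1 X107.966 Y39.424 F3766
G1 X110.049 Y49.896 F3766
M5
G0 X0.000 Y0.000

Since the viewBox matches the mm dimensions, user units are millimetres directly. The only transform is the Y-flip y_m = 146.212 − y_svg.

Shape 1 is a regular polygon drawn with `<path>`. Its stroke #000000 means engrave at S171, F3766. After flipping Y the toolpath is (78.818,29.426) → (78.528,82.957) → (129.350,99.775) → (161.049,56.638) → (129.819,13.160) → (78.818,29.426), returning to the start.

Shape 2 is a regular polygon drawn with `<polygon>`. Its stroke #000000 means engrave at S171, F3766. After flipping Y the toolpath is (51.824,85.484) → (45.260,88.618) → (44.692,95.870) → (50.688,99.988) → (57.252,96.854) → (57.820,89.602) → (51.824,85.484), returning to the start.

Shape 3 is a regular polygon drawn with `<path>`. Its stroke #000000 means engrave at S171, F3766. After flipping Y the toolpath is (170.383,129.426) → (173.854,122.424) → (171.356,115.019) → (164.354,111.548) → (156.949,114.046) → (153.478,121.048) → (155.976,128.453) → (162.978,131.924) → (170.383,129.426), returning to the start.

Shape 4 is a circle drawn with `<circle>`. Its stroke #000000 means engrave at S171, F3766. After flipping Y the toolpath is (125.059,128.386) → (124.553,130.927) → (123.114,133.082) → (120.959,134.521) → (118.418,135.027) → (115.877,134.521) → (113.722,133.082) → (112.283,130.927) → (111.777,128.386) → (112.283,125.845) → (113.722,123.690) → (115.877,122.251) → (118.418,121.745) → (120.959,122.251) → (123.114,123.690) → (124.553,125.845) → (125.059,128.386), returning to the start.

Shape 5 is a regular polygon drawn with `<path>`. Its stroke #000000 means engrave at S171, F3766. After flipping Y the toolpath is (95.103,88.381) → (113.431,120.501) → (150.411,120.689) → (169.065,88.757) → (150.737,56.637) → (113.757,56.449) → (95.103,88.381), returning to the start.

Shape 6 is a closed polygon drawn with `<path>`. Its stroke #000000 means engrave at S171, F3766. After flipping Y the toolpath is (107.177,107.697) → (52.799,28.815) → (129.674,83.619) → (107.177,107.697), returning to the start.

Shape 7 is a open polyline drawn with `<path>`. Its stroke #000000 means engrave at S171, F3766. After flipping Y the toolpath is (175.415,52.550) → (56.232,82.528) → (9.993,118.950) → (80.926,62.783).

Shape 8 is a circle drawn with `<circle>`. Its stroke #000000 means engrave at S171, F3766. After flipping Y the toolpath is (110.049,49.896) → (107.966,60.368) → (102.034,69.245) → (93.157,75.177) → (82.685,77.260) → (72.213,75.177) → (63.336,69.245) → (57.404,60.368) → (55.321,49.896) → (57.404,39.424) → (63.336,30.547) → (72.213,24.615) → (82.685,22.532) → (93.157,24.615) → (102.034,30.547) → (107.966,39.424) → (110.049,49.896), returning to the start.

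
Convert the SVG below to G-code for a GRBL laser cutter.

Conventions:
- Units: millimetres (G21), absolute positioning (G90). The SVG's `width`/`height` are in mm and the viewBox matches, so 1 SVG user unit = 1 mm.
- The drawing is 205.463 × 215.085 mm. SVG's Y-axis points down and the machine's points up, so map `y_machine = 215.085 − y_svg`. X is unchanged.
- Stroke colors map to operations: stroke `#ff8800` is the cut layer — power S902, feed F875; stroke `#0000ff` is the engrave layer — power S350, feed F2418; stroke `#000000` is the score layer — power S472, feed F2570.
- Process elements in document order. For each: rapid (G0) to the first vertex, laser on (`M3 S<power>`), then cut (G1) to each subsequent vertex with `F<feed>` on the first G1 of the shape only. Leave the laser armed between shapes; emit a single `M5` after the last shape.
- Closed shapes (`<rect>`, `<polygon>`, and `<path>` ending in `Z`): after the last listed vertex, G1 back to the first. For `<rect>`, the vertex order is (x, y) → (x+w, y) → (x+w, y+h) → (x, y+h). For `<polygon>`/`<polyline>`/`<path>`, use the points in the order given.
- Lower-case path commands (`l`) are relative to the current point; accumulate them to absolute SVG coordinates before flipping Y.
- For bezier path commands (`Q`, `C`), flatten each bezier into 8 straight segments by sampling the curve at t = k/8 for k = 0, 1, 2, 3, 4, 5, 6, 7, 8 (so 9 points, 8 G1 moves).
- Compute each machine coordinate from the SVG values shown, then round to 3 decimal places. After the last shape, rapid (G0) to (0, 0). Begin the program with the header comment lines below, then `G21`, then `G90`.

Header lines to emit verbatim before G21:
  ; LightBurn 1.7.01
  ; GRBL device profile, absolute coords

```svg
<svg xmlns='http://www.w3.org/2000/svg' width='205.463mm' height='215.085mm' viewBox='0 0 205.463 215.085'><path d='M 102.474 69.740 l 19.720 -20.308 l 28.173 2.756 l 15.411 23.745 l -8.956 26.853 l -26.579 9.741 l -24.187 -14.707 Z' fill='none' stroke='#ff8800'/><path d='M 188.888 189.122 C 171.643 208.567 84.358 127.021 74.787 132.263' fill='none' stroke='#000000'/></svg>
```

Since the viewBox matches the mm dimensions, user units are millimetres directly. The only transform is the Y-flip y_m = 215.085 − y_svg.

Shape 1 is a regular polygon drawn with `<path>`. Its stroke #ff8800 means cut at S902, F875. After flipping Y the toolpath is (102.474,145.345) → (122.194,165.653) → (150.367,162.897) → (165.778,139.152) → (156.822,112.299) → (130.243,102.558) → (106.056,117.265) → (102.474,145.345), returning to the start.

Shape 2 is a cubic bezier drawn with `<path>`. Its stroke #000000 means score at S472, F2570. After flipping Y the toolpath is (188.888,25.963) → (179.427,23.038) → (165.130,27.381) → (147.731,36.791) → (128.960,49.066) → (110.548,62.008) → (94.228,73.415) → (81.730,81.086) → (74.787,82.822).

; LightBurn 1.7.01
; GRBL device profile, absolute coords
G21
G90
G0 X102.474 Y145.345
M3 S902
G1 X122.194 Y165.653 F875
G1 X150.367 Y162.897
G1 X165.778 Y139.152
G1 X156.822 Y112.299
G1 X130.243 Y102.558
G1 X106.056 Y117.265
G1 X102.474 Y145.345
G0 X188.888 Y25.963
M3 S472
G1 X179.427 Y23.038 F2570
G1 X165.130 Y27.381
G1 X147.731 Y36.791
G1 X128.960 Y49.066
G1 X110.548 Y62.008
G1 X94.228 Y73.415
G1 X81.730 Y81.086
G1 X74.787 Y82.822
M5
G0 X0.000 Y0.000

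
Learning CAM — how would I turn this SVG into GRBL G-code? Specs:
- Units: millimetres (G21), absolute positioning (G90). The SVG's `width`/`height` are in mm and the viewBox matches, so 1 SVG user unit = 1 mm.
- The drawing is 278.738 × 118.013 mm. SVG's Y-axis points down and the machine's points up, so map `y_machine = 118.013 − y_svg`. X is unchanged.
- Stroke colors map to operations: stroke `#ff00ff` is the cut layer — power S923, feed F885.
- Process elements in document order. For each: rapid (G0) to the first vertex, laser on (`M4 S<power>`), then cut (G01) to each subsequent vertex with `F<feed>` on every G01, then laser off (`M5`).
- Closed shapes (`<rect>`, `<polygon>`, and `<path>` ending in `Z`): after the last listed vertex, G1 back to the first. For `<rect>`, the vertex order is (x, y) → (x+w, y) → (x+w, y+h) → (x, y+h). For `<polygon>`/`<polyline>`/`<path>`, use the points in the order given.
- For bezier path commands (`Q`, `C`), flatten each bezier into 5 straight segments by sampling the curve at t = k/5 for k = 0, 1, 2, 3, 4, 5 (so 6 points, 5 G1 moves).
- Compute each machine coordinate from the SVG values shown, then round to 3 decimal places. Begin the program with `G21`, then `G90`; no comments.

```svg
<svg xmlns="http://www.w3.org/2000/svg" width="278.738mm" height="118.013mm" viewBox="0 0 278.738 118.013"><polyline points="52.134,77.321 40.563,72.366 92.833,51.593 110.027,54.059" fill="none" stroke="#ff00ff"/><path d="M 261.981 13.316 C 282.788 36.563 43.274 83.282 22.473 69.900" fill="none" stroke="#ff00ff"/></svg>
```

G21
G90
G0 X52.134 Y40.692
M4 S923
G01 X40.563 Y45.647 F885
G01 X92.833 Y66.420 F885
G01 X110.027 Y63.954 F885
M5
G0 X261.981 Y104.697
M4 S923
G01 X247.059 Y88.601 F885
G01 X192.653 Y70.883 F885
G01 X121.758 Y55.554 F885
G01 X57.367 Y46.627 F885
G01 X22.473 Y48.113 F885
M5

1 u = 1 mm; y_m = 118.013 − y.

[1] `<polyline>` open polyline, #ff00ff→cut S923 F885: (52.134,40.692) → (40.563,45.647) → (92.833,66.420) → (110.027,63.954)

[2] `<path>` cubic bezier, #ff00ff→cut S923 F885: (261.981,104.697) → (247.059,88.601) → (192.653,70.883) → (121.758,55.554) → (57.367,46.627) → (22.473,48.113)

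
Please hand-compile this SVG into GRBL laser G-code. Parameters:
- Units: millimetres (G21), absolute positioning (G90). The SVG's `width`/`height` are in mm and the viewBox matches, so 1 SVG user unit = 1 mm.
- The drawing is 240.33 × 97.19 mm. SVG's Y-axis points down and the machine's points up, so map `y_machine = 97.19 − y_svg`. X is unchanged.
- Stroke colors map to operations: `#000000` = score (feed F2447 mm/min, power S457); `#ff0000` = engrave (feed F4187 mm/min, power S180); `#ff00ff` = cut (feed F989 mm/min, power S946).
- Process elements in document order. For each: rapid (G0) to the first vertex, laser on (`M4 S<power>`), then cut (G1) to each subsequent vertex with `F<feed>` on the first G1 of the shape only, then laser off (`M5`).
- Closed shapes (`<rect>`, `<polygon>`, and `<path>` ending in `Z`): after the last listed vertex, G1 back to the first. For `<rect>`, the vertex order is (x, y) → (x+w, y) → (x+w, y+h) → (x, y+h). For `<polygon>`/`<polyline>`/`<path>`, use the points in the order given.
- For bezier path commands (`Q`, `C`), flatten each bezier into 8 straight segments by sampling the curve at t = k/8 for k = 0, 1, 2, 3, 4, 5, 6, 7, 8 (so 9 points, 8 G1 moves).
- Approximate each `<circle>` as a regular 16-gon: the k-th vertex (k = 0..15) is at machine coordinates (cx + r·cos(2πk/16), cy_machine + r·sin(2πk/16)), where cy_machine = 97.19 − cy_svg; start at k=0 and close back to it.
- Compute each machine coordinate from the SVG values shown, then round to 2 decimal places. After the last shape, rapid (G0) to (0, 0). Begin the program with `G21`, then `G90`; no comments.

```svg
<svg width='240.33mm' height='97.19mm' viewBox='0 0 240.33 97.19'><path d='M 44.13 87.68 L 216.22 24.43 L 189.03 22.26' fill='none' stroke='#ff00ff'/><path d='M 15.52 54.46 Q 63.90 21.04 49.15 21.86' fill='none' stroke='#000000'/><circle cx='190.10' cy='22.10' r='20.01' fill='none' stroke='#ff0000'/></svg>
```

G21
G90
G0 X44.13 Y9.51
M4 S946
G1 X216.22 Y72.76 F989
G1 X189.03 Y74.93
M5
G0 X15.52 Y42.73
M4 S457
G1 X26.63 Y50.55 F2447
G1 X35.76 Y57.30
G1 X42.93 Y62.98
G1 X48.12 Y67.59
G1 X51.33 Y71.13
G1 X52.58 Y73.60
G1 X51.85 Y75.00
G1 X49.15 Y75.33
M5
G0 X210.11 Y75.09
M4 S180
G1 X208.59 Y82.75 F4187
G1 X204.25 Y89.24
G1 X197.76 Y93.58
G1 X190.10 Y95.10
G1 X182.44 Y93.58
G1 X175.95 Y89.24
G1 X171.61 Y82.75
G1 X170.09 Y75.09
G1 X171.61 Y67.43
G1 X175.95 Y60.94
G1 X182.44 Y56.60
G1 X190.10 Y55.08
G1 X197.76 Y56.60
G1 X204.25 Y60.94
G1 X208.59 Y67.43
G1 X210.11 Y75.09
M5
G0 X0.00 Y0.00

viewBox `0 0 240.33 97.19` with mm width/height → 1 unit = 1 mm. Flip: y_m = 97.19 − y_svg.

**Shape 1** — `<path>` open polyline, stroke `#ff00ff` → cut (S946, F989). Machine vertices: (44.13,9.51) → (216.22,72.76) → (189.03,74.93). Open path.

**Shape 2** — `<path>` quadratic bezier, stroke `#000000` → score (S457, F2447). Control points (SVG): P0=(15.52,54.46), P1=(63.90,21.04), P2=(49.15,21.86); sampled at t=k/8. Machine vertices: (15.52,42.73) → (26.63,50.55) → (35.76,57.30) → (42.93,62.98) → (48.12,67.59) → (51.33,71.13) → (52.58,73.60) → (51.85,75.00) → (49.15,75.33). Open path.

**Shape 3** — `<circle>` circle, stroke `#ff0000` → engrave (S180, F4187). Machine vertices: (210.11,75.09) → (208.59,82.75) → (204.25,89.24) → (197.76,93.58) → (190.10,95.10) → (182.44,93.58) → (175.95,89.24) → (171.61,82.75) → (170.09,75.09) → (171.61,67.43) → (175.95,60.94) → (182.44,56.60) → (190.10,55.08) → (197.76,56.60) → (204.25,60.94) → (208.59,67.43) → (210.11,75.09). Closed: final G1 returns to the first vertex.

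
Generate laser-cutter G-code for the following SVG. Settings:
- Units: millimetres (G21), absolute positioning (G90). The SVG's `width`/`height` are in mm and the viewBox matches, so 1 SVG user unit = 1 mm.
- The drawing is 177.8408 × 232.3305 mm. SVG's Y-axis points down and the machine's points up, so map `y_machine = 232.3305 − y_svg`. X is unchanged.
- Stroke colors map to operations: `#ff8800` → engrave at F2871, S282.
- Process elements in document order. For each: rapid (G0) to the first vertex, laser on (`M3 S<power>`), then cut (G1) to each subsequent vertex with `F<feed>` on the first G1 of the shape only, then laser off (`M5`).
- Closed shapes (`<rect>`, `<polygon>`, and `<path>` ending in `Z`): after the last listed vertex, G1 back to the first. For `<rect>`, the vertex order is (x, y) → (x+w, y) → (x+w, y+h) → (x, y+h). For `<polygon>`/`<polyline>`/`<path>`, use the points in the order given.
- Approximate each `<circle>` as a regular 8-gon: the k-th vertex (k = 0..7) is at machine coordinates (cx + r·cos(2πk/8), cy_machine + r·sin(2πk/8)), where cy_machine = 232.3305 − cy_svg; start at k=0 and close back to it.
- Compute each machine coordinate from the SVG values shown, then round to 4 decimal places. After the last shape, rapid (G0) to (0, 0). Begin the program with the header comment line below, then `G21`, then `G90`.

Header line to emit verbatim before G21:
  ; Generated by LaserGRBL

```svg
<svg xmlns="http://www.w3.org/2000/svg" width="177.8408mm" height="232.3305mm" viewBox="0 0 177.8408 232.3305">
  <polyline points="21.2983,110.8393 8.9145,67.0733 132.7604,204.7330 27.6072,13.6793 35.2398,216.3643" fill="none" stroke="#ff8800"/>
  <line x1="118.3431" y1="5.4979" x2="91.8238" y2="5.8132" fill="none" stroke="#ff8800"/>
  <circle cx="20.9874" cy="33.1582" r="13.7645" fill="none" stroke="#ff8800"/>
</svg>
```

; Generated by LaserGRBL
G21
G90
G0 X21.2983 Y121.4912
M3 S282
G1 X8.9145 Y165.2572 F2871
G1 X132.7604 Y27.5975
G1 X27.6072 Y218.6512
G1 X35.2398 Y15.9662
M5
G0 X118.3431 Y226.8326
M3 S282
G1 X91.8238 Y226.5173 F2871
M5
G0 X34.7519 Y199.1723
M3 S282
G1 X30.7204 Y208.9053 F2871
G1 X20.9874 Y212.9368
G1 X11.2544 Y208.9053
G1 X7.2229 Y199.1723
G1 X11.2544 Y189.4393
G1 X20.9874 Y185.4078
G1 X30.7204 Y189.4393
G1 X34.7519 Y199.1723
M5
G0 X0.0000 Y0.0000

viewBox `0 0 177.8408 232.3305` with mm width/height → 1 unit = 1 mm. Flip: y_m = 232.3305 − y_svg.

**Shape 1** — `<polyline>` open polyline, stroke `#ff8800` → engrave (S282, F2871). Machine vertices: (21.2983,121.4912) → (8.9145,165.2572) → (132.7604,27.5975) → (27.6072,218.6512) → (35.2398,15.9662). Open path.

**Shape 2** — `<line>` line segment, stroke `#ff8800` → engrave (S282, F2871). Machine vertices: (118.3431,226.8326) → (91.8238,226.5173). Open path.

**Shape 3** — `<circle>` circle, stroke `#ff8800` → engrave (S282, F2871). Machine vertices: (34.7519,199.1723) → (30.7204,208.9053) → (20.9874,212.9368) → (11.2544,208.9053) → (7.2229,199.1723) → (11.2544,189.4393) → (20.9874,185.4078) → (30.7204,189.4393) → (34.7519,199.1723). Closed: final G1 returns to the first vertex.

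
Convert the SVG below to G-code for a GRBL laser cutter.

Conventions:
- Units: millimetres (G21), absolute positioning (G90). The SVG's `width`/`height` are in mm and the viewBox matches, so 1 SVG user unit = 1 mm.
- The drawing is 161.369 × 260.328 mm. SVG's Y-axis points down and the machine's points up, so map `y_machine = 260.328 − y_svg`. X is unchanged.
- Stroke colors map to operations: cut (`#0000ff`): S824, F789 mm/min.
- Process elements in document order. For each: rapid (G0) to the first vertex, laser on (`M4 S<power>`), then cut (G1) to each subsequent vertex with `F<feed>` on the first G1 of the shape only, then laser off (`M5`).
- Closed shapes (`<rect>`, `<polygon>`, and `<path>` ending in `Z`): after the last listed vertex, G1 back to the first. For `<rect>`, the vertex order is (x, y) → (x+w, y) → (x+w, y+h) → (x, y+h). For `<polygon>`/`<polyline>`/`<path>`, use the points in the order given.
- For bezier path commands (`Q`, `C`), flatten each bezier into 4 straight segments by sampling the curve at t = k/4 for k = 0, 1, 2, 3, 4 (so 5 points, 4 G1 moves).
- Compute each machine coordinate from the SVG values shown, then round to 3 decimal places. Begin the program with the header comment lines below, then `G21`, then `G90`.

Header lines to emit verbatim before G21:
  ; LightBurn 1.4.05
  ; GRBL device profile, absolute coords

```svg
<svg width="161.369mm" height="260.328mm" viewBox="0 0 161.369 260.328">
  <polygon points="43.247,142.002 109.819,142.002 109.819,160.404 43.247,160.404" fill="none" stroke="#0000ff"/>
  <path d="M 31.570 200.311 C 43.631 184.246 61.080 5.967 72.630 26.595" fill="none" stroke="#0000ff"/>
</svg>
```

viewBox `0 0 161.369 260.328` with mm width/height → 1 unit = 1 mm. Flip: y_m = 260.328 − y_svg.

**Shape 1** — `<polygon>` rectangle, stroke `#0000ff` → cut (S824, F789). Machine vertices: (43.247,118.326) → (109.819,118.326) → (109.819,99.924) → (43.247,99.924) → (43.247,118.326). Closed: final G1 returns to the first vertex.

**Shape 2** — `<path>` cubic bezier, stroke `#0000ff` → cut (S824, F789). Control points (SVG): P0=(31.570,200.311), P1=(43.631,184.246), P2=(61.080,5.967), P3=(72.630,26.595); sampled at t=k/4. Machine vertices: (31.570,60.017) → (41.450,96.838) → (52.292,160.635) → (63.038,217.551) → (72.630,233.733). Open path.

; LightBurn 1.4.05
; GRBL device profile, absolute coords
G21
G90
G0 X43.247 Y118.326
M4 S824
G1 X109.819 Y118.326 F789
G1 X109.819 Y99.924
G1 X43.247 Y99.924
G1 X43.247 Y118.326
M5
G0 X31.570 Y60.017
M4 S824
G1 X41.450 Y96.838 F789
G1 X52.292 Y160.635
G1 X63.038 Y217.551
G1 X72.630 Y233.733
M5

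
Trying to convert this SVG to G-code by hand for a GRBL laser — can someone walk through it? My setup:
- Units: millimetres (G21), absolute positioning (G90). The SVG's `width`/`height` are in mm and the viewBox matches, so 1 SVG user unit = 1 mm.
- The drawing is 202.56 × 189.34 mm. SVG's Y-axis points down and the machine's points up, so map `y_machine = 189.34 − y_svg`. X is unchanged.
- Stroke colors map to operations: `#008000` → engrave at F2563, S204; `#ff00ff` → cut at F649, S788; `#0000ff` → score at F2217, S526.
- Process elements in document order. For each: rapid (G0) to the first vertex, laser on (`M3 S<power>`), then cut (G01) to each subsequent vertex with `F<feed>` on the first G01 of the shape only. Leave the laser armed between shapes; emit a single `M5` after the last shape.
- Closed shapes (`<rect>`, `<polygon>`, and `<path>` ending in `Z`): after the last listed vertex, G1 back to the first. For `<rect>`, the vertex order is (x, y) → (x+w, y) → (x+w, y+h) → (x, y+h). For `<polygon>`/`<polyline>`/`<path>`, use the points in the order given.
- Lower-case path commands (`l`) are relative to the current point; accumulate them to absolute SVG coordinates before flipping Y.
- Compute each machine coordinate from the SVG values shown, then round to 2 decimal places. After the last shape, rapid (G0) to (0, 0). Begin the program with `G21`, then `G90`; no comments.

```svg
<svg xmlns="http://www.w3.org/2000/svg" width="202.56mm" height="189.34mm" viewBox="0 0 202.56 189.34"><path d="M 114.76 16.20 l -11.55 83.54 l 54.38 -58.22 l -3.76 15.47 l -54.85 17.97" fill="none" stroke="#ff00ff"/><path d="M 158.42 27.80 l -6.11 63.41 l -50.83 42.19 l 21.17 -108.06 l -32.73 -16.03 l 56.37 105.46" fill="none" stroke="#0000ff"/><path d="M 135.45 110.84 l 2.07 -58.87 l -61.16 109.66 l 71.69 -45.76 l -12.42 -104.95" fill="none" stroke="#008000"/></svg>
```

1 u = 1 mm; y_m = 189.34 − y.

[1] `<path>` open polyline, #ff00ff→cut S788 F649: (114.76,173.14) → (103.21,89.60) → (157.59,147.82) → (153.83,132.35) → (98.98,114.38)

[2] `<path>` open polyline, #0000ff→score S526 F2217: (158.42,161.54) → (152.31,98.13) → (101.48,55.94) → (122.65,164.00) → (89.92,180.03) → (146.29,74.57)

[3] `<path>` open polyline, #008000→engrave S204 F2563: (135.45,78.50) → (137.52,137.37) → (76.36,27.71) → (148.05,73.47) → (135.63,178.42)

G21
G90
G0 X114.76 Y173.14
M3 S788
G01 X103.21 Y89.60 F649
G01 X157.59 Y147.82
G01 X153.83 Y132.35
G01 X98.98 Y114.38
G0 X158.42 Y161.54
M3 S526
G01 X152.31 Y98.13 F2217
G01 X101.48 Y55.94
G01 X122.65 Y164.00
G01 X89.92 Y180.03
G01 X146.29 Y74.57
G0 X135.45 Y78.50
M3 S204
G01 X137.52 Y137.37 F2563
G01 X76.36 Y27.71
G01 X148.05 Y73.47
G01 X135.63 Y178.42
M5
G0 X0.00 Y0.00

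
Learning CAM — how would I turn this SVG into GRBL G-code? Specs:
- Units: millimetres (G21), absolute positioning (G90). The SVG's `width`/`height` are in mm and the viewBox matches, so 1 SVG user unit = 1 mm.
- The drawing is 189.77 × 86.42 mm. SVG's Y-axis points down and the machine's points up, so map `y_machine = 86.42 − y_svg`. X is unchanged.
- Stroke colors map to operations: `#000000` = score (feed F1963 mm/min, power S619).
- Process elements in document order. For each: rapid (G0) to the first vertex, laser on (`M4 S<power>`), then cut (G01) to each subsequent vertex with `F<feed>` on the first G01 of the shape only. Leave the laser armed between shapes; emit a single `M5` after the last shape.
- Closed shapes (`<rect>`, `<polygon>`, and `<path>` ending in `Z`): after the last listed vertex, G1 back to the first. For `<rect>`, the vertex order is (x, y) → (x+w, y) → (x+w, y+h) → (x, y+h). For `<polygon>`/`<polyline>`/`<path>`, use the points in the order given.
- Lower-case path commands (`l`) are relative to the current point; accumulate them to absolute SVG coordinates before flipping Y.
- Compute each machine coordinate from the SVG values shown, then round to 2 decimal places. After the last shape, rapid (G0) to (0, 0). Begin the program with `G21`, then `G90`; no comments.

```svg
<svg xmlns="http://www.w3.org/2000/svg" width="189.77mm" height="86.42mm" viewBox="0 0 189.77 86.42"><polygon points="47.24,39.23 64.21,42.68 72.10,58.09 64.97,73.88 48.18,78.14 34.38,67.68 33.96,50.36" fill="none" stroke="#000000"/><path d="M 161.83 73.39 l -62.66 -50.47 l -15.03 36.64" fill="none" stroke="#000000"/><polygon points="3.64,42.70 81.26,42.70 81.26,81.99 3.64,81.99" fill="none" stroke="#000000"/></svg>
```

viewBox `0 0 189.77 86.42` with mm width/height → 1 unit = 1 mm. Flip: y_m = 86.42 − y_svg.

**Shape 1** — `<polygon>` regular polygon, stroke `#000000` → score (S619, F1963). Machine vertices: (47.24,47.19) → (64.21,43.74) → (72.10,28.33) → (64.97,12.54) → (48.18,8.28) → (34.38,18.74) → (33.96,36.06) → (47.24,47.19). Closed: final G1 returns to the first vertex.

**Shape 2** — `<path>` open polyline, stroke `#000000` → score (S619, F1963). Machine vertices: (161.83,13.03) → (99.17,63.50) → (84.14,26.86). Open path.

**Shape 3** — `<polygon>` rectangle, stroke `#000000` → score (S619, F1963). Machine vertices: (3.64,43.72) → (81.26,43.72) → (81.26,4.43) → (3.64,4.43) → (3.64,43.72). Closed: final G1 returns to the first vertex.

G21
G90
G0 X47.24 Y47.19
M4 S619
G01 X64.21 Y43.74 F1963
G01 X72.10 Y28.33
G01 X64.97 Y12.54
G01 X48.18 Y8.28
G01 X34.38 Y18.74
G01 X33.96 Y36.06
G01 X47.24 Y47.19
G0 X161.83 Y13.03
M4 S619
G01 X99.17 Y63.50 F1963
G01 X84.14 Y26.86
G0 X3.64 Y43.72
M4 S619
G01 X81.26 Y43.72 F1963
G01 X81.26 Y4.43
G01 X3.64 Y4.43
G01 X3.64 Y43.72
M5
G0 X0.00 Y0.00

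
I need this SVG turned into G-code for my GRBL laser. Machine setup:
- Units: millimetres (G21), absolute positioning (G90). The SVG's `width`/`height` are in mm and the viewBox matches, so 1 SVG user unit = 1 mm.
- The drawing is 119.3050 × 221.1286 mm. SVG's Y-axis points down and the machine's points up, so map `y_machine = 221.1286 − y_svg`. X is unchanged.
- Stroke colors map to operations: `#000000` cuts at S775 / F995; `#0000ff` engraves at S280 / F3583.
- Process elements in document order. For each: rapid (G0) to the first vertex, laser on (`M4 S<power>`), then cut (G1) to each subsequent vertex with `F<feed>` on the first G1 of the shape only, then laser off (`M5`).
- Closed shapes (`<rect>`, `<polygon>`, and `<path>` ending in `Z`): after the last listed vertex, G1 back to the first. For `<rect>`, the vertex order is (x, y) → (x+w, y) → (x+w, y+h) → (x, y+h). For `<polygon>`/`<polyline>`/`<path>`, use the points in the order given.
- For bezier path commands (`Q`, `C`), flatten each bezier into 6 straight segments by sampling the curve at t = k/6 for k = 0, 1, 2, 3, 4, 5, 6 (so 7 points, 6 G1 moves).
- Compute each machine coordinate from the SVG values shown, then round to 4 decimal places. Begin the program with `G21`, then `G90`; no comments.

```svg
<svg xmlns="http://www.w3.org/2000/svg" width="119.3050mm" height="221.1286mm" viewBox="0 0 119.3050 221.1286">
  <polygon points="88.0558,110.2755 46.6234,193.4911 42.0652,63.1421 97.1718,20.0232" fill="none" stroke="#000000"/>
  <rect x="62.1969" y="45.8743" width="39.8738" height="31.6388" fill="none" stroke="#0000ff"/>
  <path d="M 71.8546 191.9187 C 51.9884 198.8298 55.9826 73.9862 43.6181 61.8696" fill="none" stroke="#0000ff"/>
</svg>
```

G21
G90
G0 X88.0558 Y110.8531
M4 S775
G1 X46.6234 Y27.6375 F995
G1 X42.0652 Y157.9865
G1 X97.1718 Y201.1054
G1 X88.0558 Y110.8531
M5
G0 X62.1969 Y175.2543
M4 S280
G1 X102.0707 Y175.2543 F3583
G1 X102.0707 Y143.6155
G1 X62.1969 Y143.6155
G1 X62.1969 Y175.2543
M5
G0 X71.8546 Y29.2099
M4 S280
G1 X63.7237 Y35.6020 F3583
G1 X58.4523 Y57.1622
G1 X54.9232 Y87.0991
G1 X52.0193 Y118.6216
G1 X48.6233 Y144.9386
G1 X43.6181 Y159.2590
M5

viewBox `0 0 119.3050 221.1286` with mm width/height → 1 unit = 1 mm. Flip: y_m = 221.1286 − y_svg.

**Shape 1** — `<polygon>` closed polygon, stroke `#000000` → cut (S775, F995). Machine vertices: (88.0558,110.8531) → (46.6234,27.6375) → (42.0652,157.9865) → (97.1718,201.1054) → (88.0558,110.8531). Closed: final G1 returns to the first vertex.

**Shape 2** — `<rect>` rectangle, stroke `#0000ff` → engrave (S280, F3583). Machine vertices: (62.1969,175.2543) → (102.0707,175.2543) → (102.0707,143.6155) → (62.1969,143.6155) → (62.1969,175.2543). Closed: final G1 returns to the first vertex.

**Shape 3** — `<path>` cubic bezier, stroke `#0000ff` → engrave (S280, F3583). Control points (SVG): P0=(71.8546,191.9187), P1=(51.9884,198.8298), P2=(55.9826,73.9862), P3=(43.6181,61.8696); sampled at t=k/6. Machine vertices: (71.8546,29.2099) → (63.7237,35.6020) → (58.4523,57.1622) → (54.9232,87.0991) → (52.0193,118.6216) → (48.6233,144.9386) → (43.6181,159.2590). Open path.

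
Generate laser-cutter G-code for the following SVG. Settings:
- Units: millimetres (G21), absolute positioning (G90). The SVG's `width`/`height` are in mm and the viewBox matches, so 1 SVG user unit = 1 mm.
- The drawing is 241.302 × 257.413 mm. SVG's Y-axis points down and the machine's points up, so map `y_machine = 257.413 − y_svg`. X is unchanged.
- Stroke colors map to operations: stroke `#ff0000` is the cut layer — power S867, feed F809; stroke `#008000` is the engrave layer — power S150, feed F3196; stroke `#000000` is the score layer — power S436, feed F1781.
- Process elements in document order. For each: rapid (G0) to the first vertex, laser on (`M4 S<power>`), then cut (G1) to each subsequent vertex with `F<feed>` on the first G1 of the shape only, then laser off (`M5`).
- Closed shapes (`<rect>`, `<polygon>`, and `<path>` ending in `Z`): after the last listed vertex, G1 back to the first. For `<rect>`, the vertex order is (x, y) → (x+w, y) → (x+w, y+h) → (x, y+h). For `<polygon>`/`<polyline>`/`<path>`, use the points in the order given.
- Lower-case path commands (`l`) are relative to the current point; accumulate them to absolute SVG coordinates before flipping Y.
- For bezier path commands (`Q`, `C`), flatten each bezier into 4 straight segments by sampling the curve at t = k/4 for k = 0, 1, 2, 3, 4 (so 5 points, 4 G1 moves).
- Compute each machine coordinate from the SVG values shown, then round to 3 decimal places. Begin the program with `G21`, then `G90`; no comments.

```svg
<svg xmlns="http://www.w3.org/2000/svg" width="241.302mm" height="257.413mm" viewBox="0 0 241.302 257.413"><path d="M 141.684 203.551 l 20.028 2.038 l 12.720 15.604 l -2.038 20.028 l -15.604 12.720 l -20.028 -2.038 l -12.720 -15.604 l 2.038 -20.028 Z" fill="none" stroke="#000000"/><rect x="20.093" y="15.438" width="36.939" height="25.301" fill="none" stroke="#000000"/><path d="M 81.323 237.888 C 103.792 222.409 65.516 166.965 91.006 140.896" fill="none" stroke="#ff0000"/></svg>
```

viewBox `0 0 241.302 257.413` with mm width/height → 1 unit = 1 mm. Flip: y_m = 257.413 − y_svg.

**Shape 1** — `<path>` regular polygon, stroke `#000000` → score (S436, F1781). Machine vertices: (141.684,53.862) → (161.712,51.824) → (174.432,36.220) → (172.394,16.192) → (156.790,3.472) → (136.762,5.510) → (124.042,21.114) → (126.080,41.142) → (141.684,53.862). Closed: final G1 returns to the first vertex.

**Shape 2** — `<rect>` rectangle, stroke `#000000` → score (S436, F1781). Machine vertices: (20.093,241.975) → (57.032,241.975) → (57.032,216.674) → (20.093,216.674) → (20.093,241.975). Closed: final G1 returns to the first vertex.

**Shape 3** — `<path>` cubic bezier, stroke `#ff0000` → cut (S867, F809). Control points (SVG): P0=(81.323,237.888), P1=(103.792,222.409), P2=(65.516,166.965), P3=(91.006,140.896); sampled at t=k/4. Machine vertices: (81.323,19.525) → (88.731,37.544) → (85.032,64.050) → (81.899,92.541) → (91.006,116.517). Open path.

G21
G90
G0 X141.684 Y53.862
M4 S436
G1 X161.712 Y51.824 F1781
G1 X174.432 Y36.220
G1 X172.394 Y16.192
G1 X156.790 Y3.472
G1 X136.762 Y5.510
G1 X124.042 Y21.114
G1 X126.080 Y41.142
G1 X141.684 Y53.862
M5
G0 X20.093 Y241.975
M4 S436
G1 X57.032 Y241.975 F1781
G1 X57.032 Y216.674
G1 X20.093 Y216.674
G1 X20.093 Y241.975
M5
G0 X81.323 Y19.525
M4 S867
G1 X88.731 Y37.544 F809
G1 X85.032 Y64.050
G1 X81.899 Y92.541
G1 X91.006 Y116.517
M5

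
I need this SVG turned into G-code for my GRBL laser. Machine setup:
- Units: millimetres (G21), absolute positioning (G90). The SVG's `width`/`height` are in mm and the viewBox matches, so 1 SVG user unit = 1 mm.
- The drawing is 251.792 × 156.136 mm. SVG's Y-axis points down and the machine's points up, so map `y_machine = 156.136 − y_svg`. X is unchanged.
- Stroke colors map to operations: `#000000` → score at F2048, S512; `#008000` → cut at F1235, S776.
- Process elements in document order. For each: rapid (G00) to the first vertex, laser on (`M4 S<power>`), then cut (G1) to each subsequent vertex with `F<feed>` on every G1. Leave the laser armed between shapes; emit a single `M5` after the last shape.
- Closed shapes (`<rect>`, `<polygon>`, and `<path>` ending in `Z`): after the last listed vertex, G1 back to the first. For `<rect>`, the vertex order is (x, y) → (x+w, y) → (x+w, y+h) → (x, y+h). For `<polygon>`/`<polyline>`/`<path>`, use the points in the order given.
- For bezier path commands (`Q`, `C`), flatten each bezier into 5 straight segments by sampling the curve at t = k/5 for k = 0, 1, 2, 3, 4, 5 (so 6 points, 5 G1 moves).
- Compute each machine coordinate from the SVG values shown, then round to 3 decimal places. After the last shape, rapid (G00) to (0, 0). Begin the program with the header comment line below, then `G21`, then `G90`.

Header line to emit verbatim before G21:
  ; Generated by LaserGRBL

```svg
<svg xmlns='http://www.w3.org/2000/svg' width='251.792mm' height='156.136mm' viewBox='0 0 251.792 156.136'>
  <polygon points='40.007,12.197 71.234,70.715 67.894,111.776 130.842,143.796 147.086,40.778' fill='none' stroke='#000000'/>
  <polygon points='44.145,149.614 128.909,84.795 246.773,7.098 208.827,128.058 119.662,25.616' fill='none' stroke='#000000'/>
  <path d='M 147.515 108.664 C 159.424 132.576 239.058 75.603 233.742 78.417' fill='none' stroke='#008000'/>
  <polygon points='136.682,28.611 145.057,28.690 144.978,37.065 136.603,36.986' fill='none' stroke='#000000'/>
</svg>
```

; Generated by LaserGRBL
G21
G90
G00 X40.007 Y143.939
M4 S512
G1 X71.234 Y85.421 F2048
G1 X67.894 Y44.360 F2048
G1 X130.842 Y12.340 F2048
G1 X147.086 Y115.358 F2048
G1 X40.007 Y143.939 F2048
G00 X44.145 Y6.522
M4 S512
G1 X128.909 Y71.341 F2048
G1 X246.773 Y149.038 F2048
G1 X208.827 Y28.078 F2048
G1 X119.662 Y130.520 F2048
G1 X44.145 Y6.522 F2048
G00 X147.515 Y47.472
M4 S776
G1 X161.566 Y41.706 F1235
G1 X184.543 Y48.599 F1235
G1 X209.116 Y61.401 F1235
G1 X227.959 Y73.358 F1235
G1 X233.742 Y77.719 F1235
G00 X136.682 Y127.525
M4 S512
G1 X145.057 Y127.446 F2048
G1 X144.978 Y119.071 F2048
G1 X136.603 Y119.150 F2048
G1 X136.682 Y127.525 F2048
M5
G00 X0.000 Y0.000

viewBox `0 0 251.792 156.136` with mm width/height → 1 unit = 1 mm. Flip: y_m = 156.136 − y_svg.

**Shape 1** — `<polygon>` closed polygon, stroke `#000000` → score (S512, F2048). Machine vertices: (40.007,143.939) → (71.234,85.421) → (67.894,44.360) → (130.842,12.340) → (147.086,115.358) → (40.007,143.939). Closed: final G1 returns to the first vertex.

**Shape 2** — `<polygon>` closed polygon, stroke `#000000` → score (S512, F2048). Machine vertices: (44.145,6.522) → (128.909,71.341) → (246.773,149.038) → (208.827,28.078) → (119.662,130.520) → (44.145,6.522). Closed: final G1 returns to the first vertex.

**Shape 3** — `<path>` cubic bezier, stroke `#008000` → cut (S776, F1235). Control points (SVG): P0=(147.515,108.664), P1=(159.424,132.576), P2=(239.058,75.603), P3=(233.742,78.417); sampled at t=k/5. Machine vertices: (147.515,47.472) → (161.566,41.706) → (184.543,48.599) → (209.116,61.401) → (227.959,73.358) → (233.742,77.719). Open path.

**Shape 4** — `<polygon>` regular polygon, stroke `#000000` → score (S512, F2048). Machine vertices: (136.682,127.525) → (145.057,127.446) → (144.978,119.071) → (136.603,119.150) → (136.682,127.525). Closed: final G1 returns to the first vertex.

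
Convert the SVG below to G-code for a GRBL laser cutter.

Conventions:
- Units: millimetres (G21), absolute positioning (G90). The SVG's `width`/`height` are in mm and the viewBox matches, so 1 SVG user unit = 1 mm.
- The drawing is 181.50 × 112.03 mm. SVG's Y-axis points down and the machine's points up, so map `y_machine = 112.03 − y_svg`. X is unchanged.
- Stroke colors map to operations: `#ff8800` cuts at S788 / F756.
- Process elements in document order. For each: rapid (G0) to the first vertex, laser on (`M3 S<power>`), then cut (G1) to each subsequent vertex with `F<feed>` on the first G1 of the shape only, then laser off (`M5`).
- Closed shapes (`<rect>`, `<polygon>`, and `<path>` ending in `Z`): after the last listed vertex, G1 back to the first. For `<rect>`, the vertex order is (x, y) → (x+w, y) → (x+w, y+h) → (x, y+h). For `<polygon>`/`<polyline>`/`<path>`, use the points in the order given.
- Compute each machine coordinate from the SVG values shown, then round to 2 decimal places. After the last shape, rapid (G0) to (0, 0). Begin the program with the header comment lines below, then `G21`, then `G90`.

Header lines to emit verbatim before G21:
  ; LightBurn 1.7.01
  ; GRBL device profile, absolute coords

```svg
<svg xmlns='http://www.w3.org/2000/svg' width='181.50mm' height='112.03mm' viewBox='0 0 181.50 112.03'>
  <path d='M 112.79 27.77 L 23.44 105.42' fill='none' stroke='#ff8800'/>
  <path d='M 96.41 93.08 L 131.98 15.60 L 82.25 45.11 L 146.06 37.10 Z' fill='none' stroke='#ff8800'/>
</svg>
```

viewBox `0 0 181.50 112.03` with mm width/height → 1 unit = 1 mm. Flip: y_m = 112.03 − y_svg.

**Shape 1** — `<path>` line segment, stroke `#ff8800` → cut (S788, F756). Machine vertices: (112.79,84.26) → (23.44,6.61). Open path.

**Shape 2** — `<path>` closed polygon, stroke `#ff8800` → cut (S788, F756). Machine vertices: (96.41,18.95) → (131.98,96.43) → (82.25,66.92) → (146.06,74.93) → (96.41,18.95). Closed: final G1 returns to the first vertex.

; LightBurn 1.7.01
; GRBL device profile, absolute coords
G21
G90
G0 X112.79 Y84.26
M3 S788
G1 X23.44 Y6.61 F756
M5
G0 X96.41 Y18.95
M3 S788
G1 X131.98 Y96.43 F756
G1 X82.25 Y66.92
G1 X146.06 Y74.93
G1 X96.41 Y18.95
M5
G0 X0.00 Y0.00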